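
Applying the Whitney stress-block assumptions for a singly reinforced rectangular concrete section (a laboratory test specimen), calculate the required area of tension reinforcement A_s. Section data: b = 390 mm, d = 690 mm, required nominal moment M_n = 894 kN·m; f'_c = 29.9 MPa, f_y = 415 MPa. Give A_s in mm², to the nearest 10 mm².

A_s ≈ 3490 mm²

With M_n = 0.85 f'_c a b (d − a/2), solve the quadratic for a:
a = d − √(d² − 2M_n/(0.85 f'_c b)) = 690 − √(690² − 2 × 894×10⁶/(0.85 × 29.9 × 390)) = 146.21 mm.
A_s = 0.85 f'_c a b / f_y = 0.85 × 29.9 × 146.21 × 390 / 415 = 3492.1 mm².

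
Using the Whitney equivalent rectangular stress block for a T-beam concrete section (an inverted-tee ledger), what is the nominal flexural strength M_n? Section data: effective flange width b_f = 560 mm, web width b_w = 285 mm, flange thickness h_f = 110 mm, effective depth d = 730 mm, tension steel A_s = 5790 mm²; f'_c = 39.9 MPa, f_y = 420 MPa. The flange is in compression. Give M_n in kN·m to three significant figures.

Tension: T = A_s f_y = 5790 × 420 = 2431800 N.
Try a within the flange: a = T/(0.85 f'_c b_f) = 2431800/(0.85 × 39.9 × 560) = 128.04 mm.
a = 128.04 > h_f = 110 mm: the block extends into the web. Split into flange-overhang and web parts.
C_f = 0.85 f'_c (b_f − b_w) h_f = 0.85 × 39.9 × (560 − 285) × 110 = 1025929 N.
Remaining web compression depth: a_w = (T − C_f)/(0.85 f'_c b_w) = (2431800 − 1025929)/(0.85 × 39.9 × 285) = 145.45 mm.
M_n = C_f(d − h_f/2) + (T − C_f)(d − a_w/2) = 1025929 × (730 − 55) + 1405871 × (730 − 72.725) = 692.50 + 924.04 = 1616.54 × 10⁶ N·mm.
M_n = 1616.54 kN·m.

M_n ≈ 1620 kN·m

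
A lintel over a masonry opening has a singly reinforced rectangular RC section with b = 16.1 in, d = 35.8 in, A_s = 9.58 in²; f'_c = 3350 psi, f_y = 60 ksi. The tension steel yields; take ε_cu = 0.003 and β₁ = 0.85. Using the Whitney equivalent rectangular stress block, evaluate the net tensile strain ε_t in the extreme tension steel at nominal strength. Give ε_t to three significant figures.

a = A_s f_y/(0.85 f'_c b) = 12.538 in.
β₁ = 0.85, so c = a/β₁ = 12.538/0.85 = 14.751 in.
From the linear strain diagram with ε_cu = 0.003: ε_t = 0.003 (d − c)/c = 0.003 × (35.8 − 14.751)/14.751 = 0.00428.
ε_t is between 0.004 and 0.005 — transition zone.

ε_t ≈ 0.00428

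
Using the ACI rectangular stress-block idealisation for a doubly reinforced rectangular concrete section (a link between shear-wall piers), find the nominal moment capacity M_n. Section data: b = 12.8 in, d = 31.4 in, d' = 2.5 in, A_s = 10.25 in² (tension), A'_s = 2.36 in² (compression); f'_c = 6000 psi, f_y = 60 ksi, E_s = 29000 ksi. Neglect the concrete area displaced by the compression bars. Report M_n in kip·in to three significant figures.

Assume both steels yield.
a = (A_s − A'_s) f_y/(0.85 f'_c b) = (10.25 − 2.36) × 60/(0.85 × 6 × 12.8) = 7.252 in.
c = a/β₁ = 7.252/0.75 = 9.669 in; ε'_s = 0.003(c − d')/c = 0.0022 ≥ ε_y = 0.0021, so the compression steel yields.
M_n = (A_s − A'_s) f_y (d − a/2) + A'_s f_y (d − d') = 473.4 × (31.4 − 3.626) + 141.6 × (31.4 − 2.5) = 13148.2 + 4092.2 = 17240.4 kip·in.

M_n ≈ 17200 kip·in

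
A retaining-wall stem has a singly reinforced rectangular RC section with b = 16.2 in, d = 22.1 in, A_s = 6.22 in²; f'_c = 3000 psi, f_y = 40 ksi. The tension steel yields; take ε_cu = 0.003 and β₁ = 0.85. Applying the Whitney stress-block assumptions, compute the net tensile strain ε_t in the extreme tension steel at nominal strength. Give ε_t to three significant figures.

a = A_s f_y/(0.85 f'_c b) = 6.023 in.
β₁ = 0.85, so c = a/β₁ = 6.023/0.85 = 7.086 in.
From the linear strain diagram with ε_cu = 0.003: ε_t = 0.003 (d − c)/c = 0.003 × (22.1 − 7.086)/7.086 = 0.00636.
Since ε_t ≥ 0.005, the section is tension-controlled.

ε_t ≈ 0.00636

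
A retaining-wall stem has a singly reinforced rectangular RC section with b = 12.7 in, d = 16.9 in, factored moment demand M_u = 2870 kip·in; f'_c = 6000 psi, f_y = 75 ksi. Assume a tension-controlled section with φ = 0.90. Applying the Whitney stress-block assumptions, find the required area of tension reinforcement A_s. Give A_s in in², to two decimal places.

M_n = M_u/φ = 2870/0.90 = 3188.89 kip·in.
From M_n = 0.85 f'_c a b (d − a/2):
a = d − √(d² − 2M_n/(0.85 f'_c b)) = 16.9 − √(16.9² − 2 × 3188.89/(0.85 × 6 × 12.7)) = 3.220 in.
A_s = 0.85 f'_c a b / f_y = 0.85 × 6 × 3.220 × 12.7 / 75 = 2.781 in².

A_s ≈ 2.78 in²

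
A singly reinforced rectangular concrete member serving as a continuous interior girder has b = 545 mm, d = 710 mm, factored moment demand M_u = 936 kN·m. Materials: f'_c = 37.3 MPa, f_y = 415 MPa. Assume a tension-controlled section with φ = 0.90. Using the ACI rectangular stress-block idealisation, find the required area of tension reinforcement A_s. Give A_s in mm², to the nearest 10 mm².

M_n = M_u/φ = 936/0.90 = 1040 kN·m.
With M_n = 0.85 f'_c a b (d − a/2), solve the quadratic for a:
a = d − √(d² − 2M_n/(0.85 f'_c b)) = 710 − √(710² − 2 × 1040×10⁶/(0.85 × 37.3 × 545)) = 90.55 mm.
A_s = 0.85 f'_c a b / f_y = 0.85 × 37.3 × 90.55 × 545 / 415 = 3770.2 mm².

A_s ≈ 3770 mm²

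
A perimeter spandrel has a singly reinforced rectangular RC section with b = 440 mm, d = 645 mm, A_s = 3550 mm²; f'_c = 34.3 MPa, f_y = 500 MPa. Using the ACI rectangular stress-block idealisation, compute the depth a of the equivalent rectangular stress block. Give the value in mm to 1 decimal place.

a ≈ 138.4 mm

T = A_s f_y = 3550 × 500 = 1775000 N = 1775 kN.
Setting C = 0.85 f'_c a b equal to T: a = 1775000/(0.85 × 34.3 × 440) = 138.4 mm.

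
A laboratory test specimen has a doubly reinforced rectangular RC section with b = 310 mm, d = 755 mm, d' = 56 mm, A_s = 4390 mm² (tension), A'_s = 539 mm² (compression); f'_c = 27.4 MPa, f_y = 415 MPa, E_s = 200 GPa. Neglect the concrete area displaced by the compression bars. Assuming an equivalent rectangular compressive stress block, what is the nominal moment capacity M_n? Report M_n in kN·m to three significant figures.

Assume both tension and compression steel yield.
Net tension couple steel: A_s − A'_s = 3851 mm².
a = (A_s − A'_s) f_y / (0.85 f'_c b) = 1598165/(0.85 × 27.4 × 310) = 221.36 mm.
c = a/β₁ = 221.36/0.85 = 260.42 mm; ε'_s = 0.003(c − d')/c = 0.0024 ≥ f_y/E_s = 0.0021, so compression steel does yield.
M_n = (A_s − A'_s) f_y (d − a/2) + A'_s f_y (d − d') = [1598165 × (755 − 110.68) + 223685 × (755 − 56)] × 10⁻⁶ = 1029.73 + 156.36 = 1186.09 kN·m.

M_n ≈ 1190 kN·m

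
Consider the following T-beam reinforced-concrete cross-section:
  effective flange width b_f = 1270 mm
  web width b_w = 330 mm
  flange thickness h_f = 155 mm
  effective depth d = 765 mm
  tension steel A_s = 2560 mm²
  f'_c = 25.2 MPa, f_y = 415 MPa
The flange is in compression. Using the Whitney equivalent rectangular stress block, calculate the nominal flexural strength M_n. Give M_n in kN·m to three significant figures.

Tension: T = A_s f_y = 2560 × 415 = 1062400 N.
Try a within the flange: a = T/(0.85 f'_c b_f) = 1062400/(0.85 × 25.2 × 1270) = 39.05 mm.
Since a = 39.05 ≤ h_f = 155 mm, the stress block lies entirely in the flange; analyse as a rectangular beam of width b_f.
M_n = T(d − a/2) = 1062400 × (765 − 19.525) = 791.99 × 10⁶ N·mm.
M_n = 791.99 kN·m.

M_n ≈ 792 kN·m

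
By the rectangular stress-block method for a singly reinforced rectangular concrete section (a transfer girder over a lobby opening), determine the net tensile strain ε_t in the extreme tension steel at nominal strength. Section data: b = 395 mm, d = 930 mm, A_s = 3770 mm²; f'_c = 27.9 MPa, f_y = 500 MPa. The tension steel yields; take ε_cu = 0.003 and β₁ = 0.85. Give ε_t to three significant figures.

ε_t ≈ 0.00879

a = A_s f_y/(0.85 f'_c b) = 201.23 mm.
β₁ = 0.85, so c = a/β₁ = 201.23/0.85 = 236.74 mm.
From the linear strain diagram with ε_cu = 0.003: ε_t = 0.003 (d − c)/c = 0.003 × (930 − 236.74)/236.74 = 0.00879.
Since ε_t ≥ 0.005, the section is tension-controlled.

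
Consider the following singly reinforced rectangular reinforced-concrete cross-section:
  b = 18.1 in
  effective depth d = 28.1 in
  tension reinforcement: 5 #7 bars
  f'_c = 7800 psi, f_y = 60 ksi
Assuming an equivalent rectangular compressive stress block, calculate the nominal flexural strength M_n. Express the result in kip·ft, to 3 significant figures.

M_n ≈ 410 kip·ft

A_s = 5 × 0.6 = 3 in².
T = A_s f_y = 3 × 60 = 180 kips.
a = T/(0.85 f'_c b) = 180/(0.85 × 7.8 × 18.1) = 1.500 in.
M_n = T(d − a/2) = 180 × (28.1 − 0.75) = 4923.0 kip·in = 4923.0/12 = 410.25 kip·ft.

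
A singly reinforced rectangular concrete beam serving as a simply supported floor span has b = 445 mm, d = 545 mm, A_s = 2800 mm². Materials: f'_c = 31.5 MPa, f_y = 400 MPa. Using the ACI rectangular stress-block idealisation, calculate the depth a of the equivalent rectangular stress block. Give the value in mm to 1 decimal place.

a ≈ 94.0 mm

T = A_s f_y = 2800 × 400 = 1120000 N = 1120 kN.
Setting C = 0.85 f'_c a b equal to T: a = 1120000/(0.85 × 31.5 × 445) = 94.0 mm.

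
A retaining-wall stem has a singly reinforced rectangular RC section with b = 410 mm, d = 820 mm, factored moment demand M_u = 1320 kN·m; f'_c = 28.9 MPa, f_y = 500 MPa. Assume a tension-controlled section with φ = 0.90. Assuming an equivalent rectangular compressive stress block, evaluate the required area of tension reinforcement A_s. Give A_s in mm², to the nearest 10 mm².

A_s ≈ 4080 mm²

M_n = M_u/φ = 1320/0.90 = 1466.67 kN·m.
With M_n = 0.85 f'_c a b (d − a/2), solve the quadratic for a:
a = d − √(d² − 2M_n/(0.85 f'_c b)) = 820 − √(820² − 2 × 1466.67×10⁶/(0.85 × 28.9 × 410)) = 202.62 mm.
A_s = 0.85 f'_c a b / f_y = 0.85 × 28.9 × 202.62 × 410 / 500 = 4081.4 mm².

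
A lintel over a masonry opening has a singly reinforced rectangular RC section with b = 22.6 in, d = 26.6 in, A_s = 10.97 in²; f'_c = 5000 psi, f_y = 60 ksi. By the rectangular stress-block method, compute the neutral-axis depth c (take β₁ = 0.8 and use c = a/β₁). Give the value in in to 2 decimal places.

c ≈ 8.57 in

T = A_s f_y = 10.97 × 60 = 658.2 kips.
a = T/(0.85 f'_c b) = 658.2/(0.85 × 5 × 22.6) = 6.8527 in.
With β₁ = 0.8, c = a/β₁ = 6.8527/0.8 = 8.57 in.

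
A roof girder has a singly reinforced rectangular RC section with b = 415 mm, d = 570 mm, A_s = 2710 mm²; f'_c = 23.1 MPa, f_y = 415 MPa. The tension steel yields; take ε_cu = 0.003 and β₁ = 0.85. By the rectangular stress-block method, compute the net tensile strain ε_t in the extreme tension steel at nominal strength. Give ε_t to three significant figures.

a = A_s f_y/(0.85 f'_c b) = 138.02 mm.
β₁ = 0.85, so c = a/β₁ = 138.02/0.85 = 162.38 mm.
From the linear strain diagram with ε_cu = 0.003: ε_t = 0.003 (d − c)/c = 0.003 × (570 − 162.38)/162.38 = 0.00753.
Since ε_t ≥ 0.005, the section is tension-controlled.

ε_t ≈ 0.00753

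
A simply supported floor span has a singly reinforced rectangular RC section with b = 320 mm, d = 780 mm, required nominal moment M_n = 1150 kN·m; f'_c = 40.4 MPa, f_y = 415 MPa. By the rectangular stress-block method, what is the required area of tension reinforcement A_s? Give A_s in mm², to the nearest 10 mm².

A_s ≈ 3930 mm²

With M_n = 0.85 f'_c a b (d − a/2), solve the quadratic for a:
a = d − √(d² − 2M_n/(0.85 f'_c b)) = 780 − √(780² − 2 × 1150×10⁶/(0.85 × 40.4 × 320)) = 148.26 mm.
A_s = 0.85 f'_c a b / f_y = 0.85 × 40.4 × 148.26 × 320 / 415 = 3925.8 mm².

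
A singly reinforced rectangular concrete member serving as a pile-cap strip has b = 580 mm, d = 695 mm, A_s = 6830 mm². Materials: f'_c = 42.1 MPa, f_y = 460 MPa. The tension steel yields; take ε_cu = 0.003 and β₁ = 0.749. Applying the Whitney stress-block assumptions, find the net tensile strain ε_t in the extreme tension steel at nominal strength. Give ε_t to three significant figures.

a = A_s f_y/(0.85 f'_c b) = 151.37 mm.
β₁ = 0.749, so c = a/β₁ = 151.37/0.749 = 202.10 mm.
From the linear strain diagram with ε_cu = 0.003: ε_t = 0.003 (d − c)/c = 0.003 × (695 − 202.10)/202.10 = 0.00732.
Since ε_t ≥ 0.005, the section is tension-controlled.

ε_t ≈ 0.00732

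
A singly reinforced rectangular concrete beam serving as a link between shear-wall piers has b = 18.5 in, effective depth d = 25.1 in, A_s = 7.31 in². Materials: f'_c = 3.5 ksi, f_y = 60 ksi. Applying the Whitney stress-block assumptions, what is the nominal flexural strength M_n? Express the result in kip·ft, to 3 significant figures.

M_n ≈ 772 kip·ft

T = A_s f_y = 7.31 × 60 = 438.6 kips.
a = T/(0.85 f'_c b) = 438.6/(0.85 × 3.5 × 18.5) = 7.969 in.
M_n = T(d − a/2) = 438.6 × (25.1 − 3.9845) = 9261.3 kip·in = 9261.3/12 = 771.78 kip·ft.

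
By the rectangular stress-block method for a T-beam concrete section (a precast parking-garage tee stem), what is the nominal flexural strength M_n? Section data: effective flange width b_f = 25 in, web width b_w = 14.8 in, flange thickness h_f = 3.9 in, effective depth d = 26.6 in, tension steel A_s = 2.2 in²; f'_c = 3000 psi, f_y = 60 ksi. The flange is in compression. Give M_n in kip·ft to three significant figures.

Tension: T = A_s f_y = 2.2 × 60 = 132 kips.
Try a within the flange: a = T/(0.85 f'_c b_f) = 132/(0.85 × 3 × 25) = 2.071 in.
Since a = 2.071 ≤ h_f = 3.9 in, the stress block lies entirely in the flange; analyse as a rectangular beam of width b_f.
M_n = T(d − a/2) = 132 × (26.6 − 1.0355) = 3374.5 kip·in.
M_n = 3374.5/12 = 281.21 kip·ft.

M_n ≈ 281 kip·ft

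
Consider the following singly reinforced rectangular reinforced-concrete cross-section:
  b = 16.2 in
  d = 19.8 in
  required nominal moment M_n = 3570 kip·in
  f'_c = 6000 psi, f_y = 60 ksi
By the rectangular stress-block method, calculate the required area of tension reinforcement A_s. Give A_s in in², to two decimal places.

From M_n = 0.85 f'_c a b (d − a/2):
a = d − √(d² − 2M_n/(0.85 f'_c b)) = 19.8 − √(19.8² − 2 × 3570/(0.85 × 6 × 16.2)) = 2.318 in.
A_s = 0.85 f'_c a b / f_y = 0.85 × 6 × 2.318 × 16.2 / 60 = 3.192 in².

A_s ≈ 3.19 in²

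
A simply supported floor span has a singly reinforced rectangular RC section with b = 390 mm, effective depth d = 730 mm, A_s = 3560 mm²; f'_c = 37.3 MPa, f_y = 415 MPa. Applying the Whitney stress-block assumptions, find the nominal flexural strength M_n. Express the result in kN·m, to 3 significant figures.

M_n ≈ 990 kN·m

T = A_s f_y = 3560 × 415 = 1477400 N = 1477.4 kN.
From C = T: a = T/(0.85 f'_c b) = 1477400/(0.85 × 37.3 × 390) = 119.48 mm.
M_n = T(d − a/2) = 1477.4 kN × (730 − 59.74) mm = 990.24 kN·m.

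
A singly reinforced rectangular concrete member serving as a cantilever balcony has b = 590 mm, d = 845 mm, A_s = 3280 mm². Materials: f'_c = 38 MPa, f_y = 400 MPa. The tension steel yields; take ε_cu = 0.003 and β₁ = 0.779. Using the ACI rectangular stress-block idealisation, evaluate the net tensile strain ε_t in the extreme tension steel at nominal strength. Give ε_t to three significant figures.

ε_t ≈ 0.0257

a = A_s f_y/(0.85 f'_c b) = 68.85 mm.
β₁ = 0.779, so c = a/β₁ = 68.85/0.779 = 88.38 mm.
From the linear strain diagram with ε_cu = 0.003: ε_t = 0.003 (d − c)/c = 0.003 × (845 − 88.38)/88.38 = 0.0257.
Since ε_t ≥ 0.005, the section is tension-controlled.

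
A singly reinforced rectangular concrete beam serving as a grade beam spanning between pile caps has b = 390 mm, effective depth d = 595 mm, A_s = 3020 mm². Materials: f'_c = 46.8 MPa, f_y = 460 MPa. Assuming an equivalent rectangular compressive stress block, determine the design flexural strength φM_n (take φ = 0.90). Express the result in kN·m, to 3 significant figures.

T = A_s f_y = 3020 × 460 = 1389200 N = 1389.2 kN.
From C = T: a = T/(0.85 f'_c b) = 1389200/(0.85 × 46.8 × 390) = 89.54 mm.
M_n = T(d − a/2) = 1389.2 kN × (595 − 44.77) mm = 764.38 kN·m.
φM_n = 0.90 × 764.38 = 687.94 kN·m.

φM_n ≈ 688 kN·m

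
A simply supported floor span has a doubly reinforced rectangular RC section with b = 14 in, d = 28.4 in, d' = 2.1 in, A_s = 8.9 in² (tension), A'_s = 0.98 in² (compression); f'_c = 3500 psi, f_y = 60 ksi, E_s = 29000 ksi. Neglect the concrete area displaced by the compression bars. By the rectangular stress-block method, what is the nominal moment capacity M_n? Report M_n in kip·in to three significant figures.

Assume both steels yield.
a = (A_s − A'_s) f_y/(0.85 f'_c b) = (8.9 − 0.98) × 60/(0.85 × 3.5 × 14) = 11.409 in.
c = a/β₁ = 11.409/0.85 = 13.422 in; ε'_s = 0.003(c − d')/c = 0.0025 ≥ ε_y = 0.0021, so the compression steel yields.
M_n = (A_s − A'_s) f_y (d − a/2) + A'_s f_y (d − d') = 475.2 × (28.4 − 5.7045) + 58.8 × (28.4 − 2.1) = 10784.9 + 1546.4 = 12331.3 kip·in.

M_n ≈ 12300 kip·in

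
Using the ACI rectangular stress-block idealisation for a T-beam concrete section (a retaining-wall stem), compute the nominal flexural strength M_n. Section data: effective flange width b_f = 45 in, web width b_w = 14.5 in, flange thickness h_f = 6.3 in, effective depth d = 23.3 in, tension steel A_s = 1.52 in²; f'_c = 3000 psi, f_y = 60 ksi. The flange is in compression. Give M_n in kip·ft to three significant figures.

Tension: T = A_s f_y = 1.52 × 60 = 91.2 kips.
Try a within the flange: a = T/(0.85 f'_c b_f) = 91.2/(0.85 × 3 × 45) = 0.795 in.
Since a = 0.795 ≤ h_f = 6.3 in, the stress block lies entirely in the flange; analyse as a rectangular beam of width b_f.
M_n = T(d − a/2) = 91.2 × (23.3 − 0.3975) = 2088.7 kip·in.
M_n = 2088.7/12 = 174.06 kip·ft.

M_n ≈ 174 kip·ft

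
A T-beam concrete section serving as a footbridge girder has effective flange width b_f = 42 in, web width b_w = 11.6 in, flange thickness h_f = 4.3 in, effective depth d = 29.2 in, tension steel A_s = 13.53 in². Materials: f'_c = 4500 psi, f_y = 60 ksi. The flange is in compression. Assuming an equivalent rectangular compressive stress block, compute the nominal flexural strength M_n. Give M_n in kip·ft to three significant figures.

M_n ≈ 1790 kip·ft

Tension: T = A_s f_y = 13.53 × 60 = 811.8 kips.
Try a within the flange: a = T/(0.85 f'_c b_f) = 811.8/(0.85 × 4.5 × 42) = 5.053 in.
a = 5.053 > h_f = 4.3 in: the block extends into the web. Split into flange-overhang and web parts.
C_f = 0.85 f'_c (b_f − b_w) h_f = 0.85 × 4.5 × (42 − 11.6) × 4.3 = 500.0 kips.
Remaining web compression depth: a_w = (T − C_f)/(0.85 f'_c b_w) = (811.8 − 500.0)/(0.85 × 4.5 × 11.6) = 7.027 in.
M_n = C_f(d − h_f/2) + (T − C_f)(d − a_w/2) = 500.0 × (29.2 − 2.15) + 311.8 × (29.2 − 3.5135) = 13525.0 + 8009.1 = 21534.1 kip·in.
M_n = 21534.1/12 = 1794.51 kip·ft.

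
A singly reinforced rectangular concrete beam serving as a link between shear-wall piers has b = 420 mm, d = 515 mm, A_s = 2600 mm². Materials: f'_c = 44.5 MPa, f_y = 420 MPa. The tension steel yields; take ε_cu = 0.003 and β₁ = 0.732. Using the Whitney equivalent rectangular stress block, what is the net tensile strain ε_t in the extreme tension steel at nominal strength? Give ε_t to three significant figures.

ε_t ≈ 0.0135

a = A_s f_y/(0.85 f'_c b) = 68.74 mm.
β₁ = 0.732, so c = a/β₁ = 68.74/0.732 = 93.91 mm.
From the linear strain diagram with ε_cu = 0.003: ε_t = 0.003 (d − c)/c = 0.003 × (515 − 93.91)/93.91 = 0.0135.
Since ε_t ≥ 0.005, the section is tension-controlled.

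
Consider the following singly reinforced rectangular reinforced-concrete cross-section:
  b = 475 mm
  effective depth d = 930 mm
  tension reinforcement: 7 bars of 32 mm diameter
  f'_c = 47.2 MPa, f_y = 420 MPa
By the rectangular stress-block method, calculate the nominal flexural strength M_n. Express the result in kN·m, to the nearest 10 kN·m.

M_n ≈ 2050 kN·m

A_s = 7 × 804 = 5628 mm².
T = A_s f_y = 5628 × 420 = 2363760 N = 2363.76 kN.
From C = T: a = T/(0.85 f'_c b) = 2363760/(0.85 × 47.2 × 475) = 124.04 mm.
M_n = T(d − a/2) = 2363.76 kN × (930 − 62.02) mm = 2051.70 kN·m.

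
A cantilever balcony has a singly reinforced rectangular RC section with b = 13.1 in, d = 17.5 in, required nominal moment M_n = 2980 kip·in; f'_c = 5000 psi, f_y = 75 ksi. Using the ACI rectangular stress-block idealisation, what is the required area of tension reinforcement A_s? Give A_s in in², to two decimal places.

A_s ≈ 2.51 in²

From M_n = 0.85 f'_c a b (d − a/2):
a = d − √(d² − 2M_n/(0.85 f'_c b)) = 17.5 − √(17.5² − 2 × 2980/(0.85 × 5 × 13.1)) = 3.386 in.
A_s = 0.85 f'_c a b / f_y = 0.85 × 5 × 3.386 × 13.1 / 75 = 2.514 in².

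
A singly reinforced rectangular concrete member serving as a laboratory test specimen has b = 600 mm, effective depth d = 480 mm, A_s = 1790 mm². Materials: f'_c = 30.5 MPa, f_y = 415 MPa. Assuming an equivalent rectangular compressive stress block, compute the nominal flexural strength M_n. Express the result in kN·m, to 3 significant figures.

M_n ≈ 339 kN·m

T = A_s f_y = 1790 × 415 = 742850 N = 742.85 kN.
From C = T: a = T/(0.85 f'_c b) = 742850/(0.85 × 30.5 × 600) = 47.76 mm.
M_n = T(d − a/2) = 742.85 kN × (480 − 23.88) mm = 338.83 kN·m.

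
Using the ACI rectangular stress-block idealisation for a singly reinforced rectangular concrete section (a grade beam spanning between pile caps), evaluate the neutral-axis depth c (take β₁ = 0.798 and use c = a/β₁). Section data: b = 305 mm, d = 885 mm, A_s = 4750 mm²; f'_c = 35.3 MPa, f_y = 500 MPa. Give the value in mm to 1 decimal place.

c ≈ 325.2 mm

T = A_s f_y = 4750 × 500 = 2375000 N = 2375 kN.
Setting C = 0.85 f'_c a b equal to T: a = 2375000/(0.85 × 35.3 × 305) = 259.520 mm.
With β₁ = 0.798, c = a/β₁ = 259.520/0.798 = 325.2 mm.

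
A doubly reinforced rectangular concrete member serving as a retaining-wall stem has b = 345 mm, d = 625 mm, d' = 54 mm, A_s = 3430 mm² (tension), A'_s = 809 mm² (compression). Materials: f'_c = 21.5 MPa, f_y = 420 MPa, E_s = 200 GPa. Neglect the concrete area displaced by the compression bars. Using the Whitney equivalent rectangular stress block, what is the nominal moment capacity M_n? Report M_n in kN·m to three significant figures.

Assume both tension and compression steel yield.
Net tension couple steel: A_s − A'_s = 2621 mm².
a = (A_s − A'_s) f_y / (0.85 f'_c b) = 1100820/(0.85 × 21.5 × 345) = 174.60 mm.
c = a/β₁ = 174.60/0.85 = 205.41 mm; ε'_s = 0.003(c − d')/c = 0.0022 ≥ f_y/E_s = 0.0021, so compression steel does yield.
M_n = (A_s − A'_s) f_y (d − a/2) + A'_s f_y (d − d') = [1100820 × (625 − 87.3) + 339780 × (625 − 54)] × 10⁻⁶ = 591.91 + 194.01 = 785.92 kN·m.

M_n ≈ 786 kN·m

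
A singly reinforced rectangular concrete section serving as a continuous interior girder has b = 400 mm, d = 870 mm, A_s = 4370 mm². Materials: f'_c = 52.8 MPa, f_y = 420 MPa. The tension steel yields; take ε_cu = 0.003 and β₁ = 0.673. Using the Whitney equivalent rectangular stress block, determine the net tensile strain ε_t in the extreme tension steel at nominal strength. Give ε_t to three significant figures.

ε_t ≈ 0.0142

a = A_s f_y/(0.85 f'_c b) = 102.24 mm.
β₁ = 0.673, so c = a/β₁ = 102.24/0.673 = 151.92 mm.
From the linear strain diagram with ε_cu = 0.003: ε_t = 0.003 (d − c)/c = 0.003 × (870 − 151.92)/151.92 = 0.0142.
Since ε_t ≥ 0.005, the section is tension-controlled.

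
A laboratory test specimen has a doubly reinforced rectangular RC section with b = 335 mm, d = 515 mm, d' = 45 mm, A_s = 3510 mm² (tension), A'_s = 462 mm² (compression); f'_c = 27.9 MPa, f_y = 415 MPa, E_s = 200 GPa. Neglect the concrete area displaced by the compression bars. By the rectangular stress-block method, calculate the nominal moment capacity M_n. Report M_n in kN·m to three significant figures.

Assume both tension and compression steel yield.
Net tension couple steel: A_s − A'_s = 3048 mm².
a = (A_s − A'_s) f_y / (0.85 f'_c b) = 1264920/(0.85 × 27.9 × 335) = 159.22 mm.
c = a/β₁ = 159.22/0.85 = 187.32 mm; ε'_s = 0.003(c − d')/c = 0.0023 ≥ f_y/E_s = 0.0021, so compression steel does yield.
M_n = (A_s − A'_s) f_y (d − a/2) + A'_s f_y (d − d') = [1264920 × (515 − 79.61) + 191730 × (515 − 45)] × 10⁻⁶ = 550.73 + 90.11 = 640.84 kN·m.

M_n ≈ 641 kN·m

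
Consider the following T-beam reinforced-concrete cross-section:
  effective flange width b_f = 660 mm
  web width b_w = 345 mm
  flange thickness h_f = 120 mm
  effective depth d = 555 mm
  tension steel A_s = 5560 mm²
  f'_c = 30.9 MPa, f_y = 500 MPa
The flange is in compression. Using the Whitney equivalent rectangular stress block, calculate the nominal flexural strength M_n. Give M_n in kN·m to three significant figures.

Tension: T = A_s f_y = 5560 × 500 = 2780000 N.
Try a within the flange: a = T/(0.85 f'_c b_f) = 2780000/(0.85 × 30.9 × 660) = 160.37 mm.
a = 160.37 > h_f = 120 mm: the block extends into the web. Split into flange-overhang and web parts.
C_f = 0.85 f'_c (b_f − b_w) h_f = 0.85 × 30.9 × (660 − 345) × 120 = 992817 N.
Remaining web compression depth: a_w = (T − C_f)/(0.85 f'_c b_w) = (2780000 − 992817)/(0.85 × 30.9 × 345) = 197.23 mm.
M_n = C_f(d − h_f/2) + (T − C_f)(d − a_w/2) = 992817 × (555 − 60) + 1787183 × (555 − 98.615) = 491.44 + 815.64 = 1307.08 × 10⁶ N·mm.
M_n = 1307.08 kN·m.

M_n ≈ 1310 kN·m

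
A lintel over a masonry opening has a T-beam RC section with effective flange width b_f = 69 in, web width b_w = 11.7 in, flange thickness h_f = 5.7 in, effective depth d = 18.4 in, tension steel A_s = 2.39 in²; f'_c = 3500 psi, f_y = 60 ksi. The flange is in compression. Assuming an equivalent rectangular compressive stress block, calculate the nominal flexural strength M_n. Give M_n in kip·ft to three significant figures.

Tension: T = A_s f_y = 2.39 × 60 = 143.4 kips.
Try a within the flange: a = T/(0.85 f'_c b_f) = 143.4/(0.85 × 3.5 × 69) = 0.699 in.
Since a = 0.699 ≤ h_f = 5.7 in, the stress block lies entirely in the flange; analyse as a rectangular beam of width b_f.
M_n = T(d − a/2) = 143.4 × (18.4 − 0.3495) = 2588.4 kip·in.
M_n = 2588.4/12 = 215.70 kip·ft.

M_n ≈ 216 kip·ft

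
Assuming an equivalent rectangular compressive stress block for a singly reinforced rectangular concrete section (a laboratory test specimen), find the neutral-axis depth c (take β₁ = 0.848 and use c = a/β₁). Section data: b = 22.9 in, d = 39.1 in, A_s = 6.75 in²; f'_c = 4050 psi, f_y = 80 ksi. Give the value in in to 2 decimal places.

c ≈ 8.08 in

T = A_s f_y = 6.75 × 80 = 540 kips.
a = T/(0.85 f'_c b) = 540/(0.85 × 4.05 × 22.9) = 6.8499 in.
With β₁ = 0.848, c = a/β₁ = 6.8499/0.848 = 8.08 in.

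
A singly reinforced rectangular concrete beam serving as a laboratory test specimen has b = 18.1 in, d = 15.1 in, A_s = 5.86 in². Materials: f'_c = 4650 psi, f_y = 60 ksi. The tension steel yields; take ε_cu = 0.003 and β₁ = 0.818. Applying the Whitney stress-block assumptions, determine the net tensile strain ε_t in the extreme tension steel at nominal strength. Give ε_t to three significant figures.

ε_t ≈ 0.00454

a = A_s f_y/(0.85 f'_c b) = 4.915 in.
β₁ = 0.818, so c = a/β₁ = 4.915/0.818 = 6.009 in.
From the linear strain diagram with ε_cu = 0.003: ε_t = 0.003 (d − c)/c = 0.003 × (15.1 − 6.009)/6.009 = 0.00454.
ε_t is between 0.004 and 0.005 — transition zone.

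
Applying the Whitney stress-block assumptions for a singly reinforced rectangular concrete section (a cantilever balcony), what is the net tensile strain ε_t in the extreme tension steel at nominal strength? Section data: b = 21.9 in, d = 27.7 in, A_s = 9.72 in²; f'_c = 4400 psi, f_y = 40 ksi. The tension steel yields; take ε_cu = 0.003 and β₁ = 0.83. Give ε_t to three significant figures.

ε_t ≈ 0.0115

a = A_s f_y/(0.85 f'_c b) = 4.747 in.
β₁ = 0.83, so c = a/β₁ = 4.747/0.83 = 5.719 in.
From the linear strain diagram with ε_cu = 0.003: ε_t = 0.003 (d − c)/c = 0.003 × (27.7 − 5.719)/5.719 = 0.0115.
Since ε_t ≥ 0.005, the section is tension-controlled.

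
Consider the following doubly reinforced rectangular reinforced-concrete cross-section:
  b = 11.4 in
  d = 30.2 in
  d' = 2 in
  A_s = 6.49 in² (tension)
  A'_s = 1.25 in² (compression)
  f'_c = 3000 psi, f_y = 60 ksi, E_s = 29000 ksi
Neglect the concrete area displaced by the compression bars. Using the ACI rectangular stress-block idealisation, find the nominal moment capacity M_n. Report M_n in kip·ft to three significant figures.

Assume both steels yield.
a = (A_s − A'_s) f_y/(0.85 f'_c b) = (6.49 − 1.25) × 60/(0.85 × 3 × 11.4) = 10.815 in.
c = a/β₁ = 10.815/0.85 = 12.724 in; ε'_s = 0.003(c − d')/c = 0.0025 ≥ ε_y = 0.0021, so the compression steel yields.
M_n = (A_s − A'_s) f_y (d − a/2) + A'_s f_y (d − d') = 314.4 × (30.2 − 5.4075) + 75 × (30.2 − 2) = 7794.8 + 2115.0 = 9909.8 kip·in = 9909.8/12 = 825.82 kip·ft.

M_n ≈ 826 kip·ft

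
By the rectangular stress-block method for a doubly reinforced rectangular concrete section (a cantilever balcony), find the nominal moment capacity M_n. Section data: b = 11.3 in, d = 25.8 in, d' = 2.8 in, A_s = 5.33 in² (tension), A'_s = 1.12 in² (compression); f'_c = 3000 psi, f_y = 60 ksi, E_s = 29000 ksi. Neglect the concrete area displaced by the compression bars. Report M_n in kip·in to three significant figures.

M_n ≈ 6960 kip·in

Assume both steels yield.
a = (A_s − A'_s) f_y/(0.85 f'_c b) = (5.33 − 1.12) × 60/(0.85 × 3 × 11.3) = 8.766 in.
c = a/β₁ = 8.766/0.85 = 10.313 in; ε'_s = 0.003(c − d')/c = 0.0022 ≥ ε_y = 0.0021, so the compression steel yields.
M_n = (A_s − A'_s) f_y (d − a/2) + A'_s f_y (d − d') = 252.6 × (25.8 − 4.383) + 67.2 × (25.8 − 2.8) = 5409.9 + 1545.6 = 6955.5 kip·in.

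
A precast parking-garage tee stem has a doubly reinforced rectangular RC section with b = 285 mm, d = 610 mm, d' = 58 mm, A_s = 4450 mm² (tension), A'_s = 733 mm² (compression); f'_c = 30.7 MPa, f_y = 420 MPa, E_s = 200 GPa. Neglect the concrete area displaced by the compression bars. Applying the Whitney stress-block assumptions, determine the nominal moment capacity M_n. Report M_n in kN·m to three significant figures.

Assume both tension and compression steel yield.
Net tension couple steel: A_s − A'_s = 3717 mm².
a = (A_s − A'_s) f_y / (0.85 f'_c b) = 1561140/(0.85 × 30.7 × 285) = 209.91 mm.
c = a/β₁ = 209.91/0.831 = 252.60 mm; ε'_s = 0.003(c − d')/c = 0.0023 ≥ f_y/E_s = 0.0021, so compression steel does yield.
M_n = (A_s − A'_s) f_y (d − a/2) + A'_s f_y (d − d') = [1561140 × (610 − 104.955) + 307860 × (610 − 58)] × 10⁻⁶ = 788.45 + 169.94 = 958.39 kN·m.

M_n ≈ 958 kN·m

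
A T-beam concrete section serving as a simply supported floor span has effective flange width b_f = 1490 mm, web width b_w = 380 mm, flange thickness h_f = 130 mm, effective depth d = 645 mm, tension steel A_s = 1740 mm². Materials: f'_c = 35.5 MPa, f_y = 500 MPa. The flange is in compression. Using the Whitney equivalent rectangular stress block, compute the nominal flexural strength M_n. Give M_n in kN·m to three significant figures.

M_n ≈ 553 kN·m

Tension: T = A_s f_y = 1740 × 500 = 870000 N.
Try a within the flange: a = T/(0.85 f'_c b_f) = 870000/(0.85 × 35.5 × 1490) = 19.35 mm.
Since a = 19.35 ≤ h_f = 130 mm, the stress block lies entirely in the flange; analyse as a rectangular beam of width b_f.
M_n = T(d − a/2) = 870000 × (645 − 9.675) = 552.73 × 10⁶ N·mm.
M_n = 552.73 kN·m.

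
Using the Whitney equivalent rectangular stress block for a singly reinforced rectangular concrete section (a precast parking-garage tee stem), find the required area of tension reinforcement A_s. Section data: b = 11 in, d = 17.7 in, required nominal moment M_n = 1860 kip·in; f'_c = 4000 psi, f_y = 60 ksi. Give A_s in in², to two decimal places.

A_s ≈ 1.92 in²

From M_n = 0.85 f'_c a b (d − a/2):
a = d − √(d² − 2M_n/(0.85 f'_c b)) = 17.7 − √(17.7² − 2 × 1860/(0.85 × 4 × 11)) = 3.077 in.
A_s = 0.85 f'_c a b / f_y = 0.85 × 4 × 3.077 × 11 / 60 = 1.918 in².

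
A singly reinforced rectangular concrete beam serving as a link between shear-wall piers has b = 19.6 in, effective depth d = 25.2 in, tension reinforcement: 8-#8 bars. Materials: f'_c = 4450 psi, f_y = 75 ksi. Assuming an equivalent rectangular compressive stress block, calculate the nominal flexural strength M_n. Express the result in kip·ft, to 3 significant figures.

M_n ≈ 869 kip·ft

A_s = 8 × 0.79 = 6.32 in².
T = A_s f_y = 6.32 × 75 = 474 kips.
a = T/(0.85 f'_c b) = 474/(0.85 × 4.45 × 19.6) = 6.394 in.
M_n = T(d − a/2) = 474 × (25.2 − 3.197) = 10429.4 kip·in = 10429.4/12 = 869.12 kip·ft.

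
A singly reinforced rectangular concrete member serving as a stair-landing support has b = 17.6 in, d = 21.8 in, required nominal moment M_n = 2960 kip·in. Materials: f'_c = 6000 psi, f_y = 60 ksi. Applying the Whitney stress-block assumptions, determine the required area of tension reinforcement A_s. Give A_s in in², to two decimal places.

A_s ≈ 2.35 in²

From M_n = 0.85 f'_c a b (d − a/2):
a = d − √(d² − 2M_n/(0.85 f'_c b)) = 21.8 − √(21.8² − 2 × 2960/(0.85 × 6 × 17.6)) = 1.569 in.
A_s = 0.85 f'_c a b / f_y = 0.85 × 6 × 1.569 × 17.6 / 60 = 2.347 in².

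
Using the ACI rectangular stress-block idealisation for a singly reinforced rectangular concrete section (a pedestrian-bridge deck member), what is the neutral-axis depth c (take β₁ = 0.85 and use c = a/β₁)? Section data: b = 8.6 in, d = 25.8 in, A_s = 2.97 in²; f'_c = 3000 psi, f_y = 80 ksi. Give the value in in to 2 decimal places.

c ≈ 12.75 in

T = A_s f_y = 2.97 × 80 = 237.6 kips.
a = T/(0.85 f'_c b) = 237.6/(0.85 × 3 × 8.6) = 10.8345 in.
With β₁ = 0.85, c = a/β₁ = 10.8345/0.85 = 12.75 in.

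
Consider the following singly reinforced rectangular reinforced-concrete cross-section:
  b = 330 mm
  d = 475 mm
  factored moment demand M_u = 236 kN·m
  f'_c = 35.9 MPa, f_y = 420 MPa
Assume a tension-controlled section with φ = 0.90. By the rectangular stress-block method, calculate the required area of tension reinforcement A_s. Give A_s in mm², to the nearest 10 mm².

A_s ≈ 1400 mm²

M_n = M_u/φ = 236/0.90 = 262.222 kN·m.
With M_n = 0.85 f'_c a b (d − a/2), solve the quadratic for a:
a = d − √(d² − 2M_n/(0.85 f'_c b)) = 475 − √(475² − 2 × 262.222×10⁶/(0.85 × 35.9 × 330)) = 58.41 mm.
A_s = 0.85 f'_c a b / f_y = 0.85 × 35.9 × 58.41 × 330 / 420 = 1400.4 mm².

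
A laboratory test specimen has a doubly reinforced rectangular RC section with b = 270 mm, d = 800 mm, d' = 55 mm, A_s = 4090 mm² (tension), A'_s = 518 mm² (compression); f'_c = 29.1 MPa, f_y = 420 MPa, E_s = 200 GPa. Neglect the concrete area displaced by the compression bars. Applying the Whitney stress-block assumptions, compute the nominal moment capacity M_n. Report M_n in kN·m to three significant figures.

M_n ≈ 1190 kN·m

Assume both tension and compression steel yield.
Net tension couple steel: A_s − A'_s = 3572 mm².
a = (A_s − A'_s) f_y / (0.85 f'_c b) = 1500240/(0.85 × 29.1 × 270) = 224.64 mm.
c = a/β₁ = 224.64/0.842 = 266.79 mm; ε'_s = 0.003(c − d')/c = 0.0024 ≥ f_y/E_s = 0.0021, so compression steel does yield.
M_n = (A_s − A'_s) f_y (d − a/2) + A'_s f_y (d − d') = [1500240 × (800 − 112.32) + 217560 × (800 − 55)] × 10⁻⁶ = 1031.69 + 162.08 = 1193.77 kN·m.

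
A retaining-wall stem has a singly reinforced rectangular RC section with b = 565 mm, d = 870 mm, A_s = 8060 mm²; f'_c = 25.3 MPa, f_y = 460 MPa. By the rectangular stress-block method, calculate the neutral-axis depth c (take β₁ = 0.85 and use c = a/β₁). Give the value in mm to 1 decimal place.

c ≈ 359.0 mm

T = A_s f_y = 8060 × 460 = 3707600 N = 3707.6 kN.
Setting C = 0.85 f'_c a b equal to T: a = 3707600/(0.85 × 25.3 × 565) = 305.144 mm.
With β₁ = 0.85, c = a/β₁ = 305.144/0.85 = 359.0 mm.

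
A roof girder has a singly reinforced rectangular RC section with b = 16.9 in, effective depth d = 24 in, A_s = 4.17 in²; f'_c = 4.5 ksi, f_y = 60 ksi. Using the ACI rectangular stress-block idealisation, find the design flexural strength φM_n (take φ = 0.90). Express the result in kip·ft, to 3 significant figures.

φM_n ≈ 414 kip·ft

T = A_s f_y = 4.17 × 60 = 250.2 kips.
a = T/(0.85 f'_c b) = 250.2/(0.85 × 4.5 × 16.9) = 3.871 in.
M_n = T(d − a/2) = 250.2 × (24 − 1.9355) = 5520.5 kip·in = 5520.5/12 = 460.04 kip·ft.
φM_n = 0.90 × 460.04 = 414.04 kip·ft.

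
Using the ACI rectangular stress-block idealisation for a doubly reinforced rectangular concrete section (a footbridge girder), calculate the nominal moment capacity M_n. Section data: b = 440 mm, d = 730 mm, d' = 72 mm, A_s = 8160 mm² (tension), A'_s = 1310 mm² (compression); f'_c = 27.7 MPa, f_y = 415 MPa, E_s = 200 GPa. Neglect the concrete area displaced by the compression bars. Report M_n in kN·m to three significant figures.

Assume both tension and compression steel yield.
Net tension couple steel: A_s − A'_s = 6850 mm².
a = (A_s − A'_s) f_y / (0.85 f'_c b) = 2842750/(0.85 × 27.7 × 440) = 274.40 mm.
c = a/β₁ = 274.40/0.85 = 322.82 mm; ε'_s = 0.003(c − d')/c = 0.0023 ≥ f_y/E_s = 0.0021, so compression steel does yield.
M_n = (A_s − A'_s) f_y (d − a/2) + A'_s f_y (d − d') = [2842750 × (730 − 137.2) + 543650 × (730 − 72)] × 10⁻⁶ = 1685.18 + 357.72 = 2042.90 kN·m.

M_n ≈ 2040 kN·m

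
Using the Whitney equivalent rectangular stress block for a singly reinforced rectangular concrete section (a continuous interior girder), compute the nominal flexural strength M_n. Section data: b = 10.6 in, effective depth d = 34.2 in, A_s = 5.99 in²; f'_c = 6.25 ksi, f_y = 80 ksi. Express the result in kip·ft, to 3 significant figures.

T = A_s f_y = 5.99 × 80 = 479.2 kips.
a = T/(0.85 f'_c b) = 479.2/(0.85 × 6.25 × 10.6) = 8.510 in.
M_n = T(d − a/2) = 479.2 × (34.2 − 4.255) = 14349.6 kip·in = 14349.6/12 = 1195.80 kip·ft.

M_n ≈ 1200 kip·ft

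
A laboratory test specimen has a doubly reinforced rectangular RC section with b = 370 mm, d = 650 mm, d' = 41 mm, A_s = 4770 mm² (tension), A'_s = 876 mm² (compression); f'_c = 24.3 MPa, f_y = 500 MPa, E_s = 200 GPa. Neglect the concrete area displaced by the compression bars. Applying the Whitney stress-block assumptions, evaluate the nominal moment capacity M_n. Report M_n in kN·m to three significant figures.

M_n ≈ 1280 kN·m

Assume both tension and compression steel yield.
Net tension couple steel: A_s − A'_s = 3894 mm².
a = (A_s − A'_s) f_y / (0.85 f'_c b) = 1947000/(0.85 × 24.3 × 370) = 254.76 mm.
c = a/β₁ = 254.76/0.85 = 299.72 mm; ε'_s = 0.003(c − d')/c = 0.0026 ≥ f_y/E_s = 0.0025, so compression steel does yield.
M_n = (A_s − A'_s) f_y (d − a/2) + A'_s f_y (d − d') = [1947000 × (650 − 127.38) + 438000 × (650 − 41)] × 10⁻⁶ = 1017.54 + 266.74 = 1284.28 kN·m.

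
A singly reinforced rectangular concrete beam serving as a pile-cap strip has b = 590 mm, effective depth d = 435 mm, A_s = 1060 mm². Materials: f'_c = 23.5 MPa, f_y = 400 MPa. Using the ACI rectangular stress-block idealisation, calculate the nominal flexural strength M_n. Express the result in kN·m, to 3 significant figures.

M_n ≈ 177 kN·m

T = A_s f_y = 1060 × 400 = 424000 N = 424 kN.
From C = T: a = T/(0.85 f'_c b) = 424000/(0.85 × 23.5 × 590) = 35.98 mm.
M_n = T(d − a/2) = 424 kN × (435 − 17.99) mm = 176.81 kN·m.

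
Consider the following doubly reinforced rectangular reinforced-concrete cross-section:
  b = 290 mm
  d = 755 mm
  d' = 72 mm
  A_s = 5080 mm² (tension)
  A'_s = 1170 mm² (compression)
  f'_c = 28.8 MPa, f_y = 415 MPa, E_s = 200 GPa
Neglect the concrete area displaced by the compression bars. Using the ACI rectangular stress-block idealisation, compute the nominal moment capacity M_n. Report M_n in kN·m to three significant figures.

M_n ≈ 1370 kN·m

Assume both tension and compression steel yield.
Net tension couple steel: A_s − A'_s = 3910 mm².
a = (A_s − A'_s) f_y / (0.85 f'_c b) = 1622650/(0.85 × 28.8 × 290) = 228.57 mm.
c = a/β₁ = 228.57/0.844 = 270.82 mm; ε'_s = 0.003(c − d')/c = 0.0022 ≥ f_y/E_s = 0.0021, so compression steel does yield.
M_n = (A_s − A'_s) f_y (d − a/2) + A'_s f_y (d − d') = [1622650 × (755 − 114.285) + 485550 × (755 − 72)] × 10⁻⁶ = 1039.66 + 331.63 = 1371.29 kN·m.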